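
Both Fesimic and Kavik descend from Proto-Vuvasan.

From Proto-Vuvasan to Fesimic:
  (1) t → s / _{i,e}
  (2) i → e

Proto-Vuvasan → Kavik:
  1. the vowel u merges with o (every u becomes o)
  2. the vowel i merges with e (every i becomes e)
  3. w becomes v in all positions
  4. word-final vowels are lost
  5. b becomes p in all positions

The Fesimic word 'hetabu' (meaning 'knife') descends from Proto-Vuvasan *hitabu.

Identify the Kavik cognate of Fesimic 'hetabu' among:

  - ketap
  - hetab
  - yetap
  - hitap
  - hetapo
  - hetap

Kavik: *hitabu > hitabo > hetabo > hetab > hetap  (by vowel merger, vowel merger, apocope, unconditioned shift)

hetap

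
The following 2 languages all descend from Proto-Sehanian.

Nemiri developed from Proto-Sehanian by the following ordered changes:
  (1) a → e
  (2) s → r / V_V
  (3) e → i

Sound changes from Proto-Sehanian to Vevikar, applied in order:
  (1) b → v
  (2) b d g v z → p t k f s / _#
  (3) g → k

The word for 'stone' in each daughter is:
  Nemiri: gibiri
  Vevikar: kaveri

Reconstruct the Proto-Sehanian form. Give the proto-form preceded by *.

*gaberi

Position 1: Nemiri has g, Vevikar has k. Nemiri preserves g here (none of its changes turn any other segment into g), so the proto-segment is *g.
Position 2: Nemiri has i, Vevikar has a. Vevikar preserves a here (none of its changes turn any other segment into a), so the proto-segment is *a.
Continuing position by position gives *gaberi; check it forward:
Nemiri: *gaberi > geberi > gibiri  (by vowel merger, vowel merger)
Vevikar: *gaberi > gaveri > kaveri  (by unconditioned shift, unconditioned shift)
No other proto-form is consistent with every reflex, so the reconstruction is *gaberi.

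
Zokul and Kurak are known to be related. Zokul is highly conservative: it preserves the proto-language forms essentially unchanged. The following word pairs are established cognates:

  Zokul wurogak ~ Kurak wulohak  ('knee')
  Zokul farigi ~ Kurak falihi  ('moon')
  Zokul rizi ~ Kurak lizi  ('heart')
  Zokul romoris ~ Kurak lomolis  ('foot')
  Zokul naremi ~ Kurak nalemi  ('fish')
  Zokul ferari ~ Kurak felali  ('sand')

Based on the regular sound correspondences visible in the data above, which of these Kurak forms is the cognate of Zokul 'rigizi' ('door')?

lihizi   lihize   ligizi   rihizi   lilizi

rizi ~ lizi — Zokul r corresponds to Kurak l word-initially before a front vowel.
farigi ~ falihi — Zokul g corresponds to Kurak h between vowels (before a front vowel).
Applying these to Zokul 'rigizi':
  rigizi → ligizi   (r→l word-initially before a front vowel)
  ligizi → lihizi   (g→h between vowels (before a front vowel))
So the Kurak cognate is 'lihizi'.

lihizi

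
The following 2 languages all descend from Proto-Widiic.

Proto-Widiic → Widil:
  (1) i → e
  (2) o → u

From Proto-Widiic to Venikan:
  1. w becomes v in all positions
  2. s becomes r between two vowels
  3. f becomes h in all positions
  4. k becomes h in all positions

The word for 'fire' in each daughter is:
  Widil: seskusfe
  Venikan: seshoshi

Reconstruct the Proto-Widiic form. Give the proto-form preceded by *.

Position 5: Widil has u, Venikan has o. Venikan preserves o here (none of its changes turn any other segment into o), so the proto-segment is *o.
Position 4: Widil has k, Venikan has h. Widil preserves k here (none of its changes turn any other segment into k), so the proto-segment is *k.
Position 7: Widil has f, Venikan has h. Widil preserves f here (none of its changes turn any other segment into f), so the proto-segment is *f.
This points to *seskosfi. Verify forward in each daughter:
Widil: *seskosfi > seskosfe > seskusfe  (by vowel merger, vowel merger)
Venikan: *seskosfi
  seskosfi (rule 1 does not apply)
  seskosfi (rule 2 does not apply)
  seskosfi → seskoshi   [unconditioned shift]
  seskoshi → seshoshi   [unconditioned shift]
  giving Venikan seshoshi.
Only *seskosfi yields all of Widil seskusfe, Venikan seshoshi.

*seskosfi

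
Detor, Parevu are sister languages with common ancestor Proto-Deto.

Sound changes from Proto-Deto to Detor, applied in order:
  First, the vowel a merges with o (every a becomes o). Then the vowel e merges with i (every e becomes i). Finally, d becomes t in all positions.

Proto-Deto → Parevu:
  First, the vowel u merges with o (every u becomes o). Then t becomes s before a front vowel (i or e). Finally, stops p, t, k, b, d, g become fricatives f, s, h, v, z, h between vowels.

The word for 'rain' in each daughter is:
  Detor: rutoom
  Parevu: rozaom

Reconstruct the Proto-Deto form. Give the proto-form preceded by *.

Position 3: Detor has t, Parevu has z. Taking the neighbouring segments as reconstructed: Detor t could go back to *t or *d; Parevu z could go back to *d or *z — the one source consistent with every daughter is *d.
Position 4: Detor has o, Parevu has a. Parevu preserves a here (none of its changes turn any other segment into a), so the proto-segment is *a.
This points to *rudaom. Verify forward in each daughter:
Detor: *rudaom
  rudaom → rudoom   [vowel merger]
  rudoom (rule 2 does not apply)
  rudoom → rutoom   [unconditioned shift]
  giving Detor rutoom.
Parevu: *rudaom
  rudaom → rodaom   [vowel merger]
  rodaom (rule 2 does not apply)
  rodaom → rozaom   [intervocalic lenition]
  giving Parevu rozaom.
*rudaom is the unique common source.

*rudaom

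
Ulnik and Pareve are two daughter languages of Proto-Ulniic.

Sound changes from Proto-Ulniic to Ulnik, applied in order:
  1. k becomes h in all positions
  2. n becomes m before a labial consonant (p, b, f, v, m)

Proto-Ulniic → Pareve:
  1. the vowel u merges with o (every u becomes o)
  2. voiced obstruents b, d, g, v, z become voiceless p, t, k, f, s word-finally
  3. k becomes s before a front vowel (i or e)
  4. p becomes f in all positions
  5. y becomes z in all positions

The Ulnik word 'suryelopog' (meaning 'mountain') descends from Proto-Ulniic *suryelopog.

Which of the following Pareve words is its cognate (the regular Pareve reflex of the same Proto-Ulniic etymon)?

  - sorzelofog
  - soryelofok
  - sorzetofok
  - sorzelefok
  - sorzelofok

Pareve: *suryelopog > soryelopog > soryelopok > soryelofok > sorzelofok  (by vowel merger, final devoicing, unconditioned shift, unconditioned shift)
The other candidates each miss or misapply at least one Pareve change.

sorzelofok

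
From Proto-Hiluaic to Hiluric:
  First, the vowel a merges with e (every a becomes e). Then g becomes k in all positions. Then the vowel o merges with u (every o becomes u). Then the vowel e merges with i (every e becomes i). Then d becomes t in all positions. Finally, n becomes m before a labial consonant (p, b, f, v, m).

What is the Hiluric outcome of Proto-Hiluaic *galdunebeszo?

Hiluric: *galdunebeszo > geldunebeszo > keldunebeszo > keldunebeszu > kildunibiszu > kiltunibiszu  (by vowel merger, unconditioned shift, vowel merger, vowel merger, unconditioned shift)

kiltunibiszu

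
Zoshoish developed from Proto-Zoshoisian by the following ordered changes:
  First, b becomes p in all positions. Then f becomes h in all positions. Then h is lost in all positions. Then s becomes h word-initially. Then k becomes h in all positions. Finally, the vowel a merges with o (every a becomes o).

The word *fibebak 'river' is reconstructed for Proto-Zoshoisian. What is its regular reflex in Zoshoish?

ipepoh

Zoshoish: *fibebak > fipepak > hipepak > ipepak > ipepah > ipepoh  (by unconditioned shift, unconditioned shift, h-loss, unconditioned shift, vowel merger)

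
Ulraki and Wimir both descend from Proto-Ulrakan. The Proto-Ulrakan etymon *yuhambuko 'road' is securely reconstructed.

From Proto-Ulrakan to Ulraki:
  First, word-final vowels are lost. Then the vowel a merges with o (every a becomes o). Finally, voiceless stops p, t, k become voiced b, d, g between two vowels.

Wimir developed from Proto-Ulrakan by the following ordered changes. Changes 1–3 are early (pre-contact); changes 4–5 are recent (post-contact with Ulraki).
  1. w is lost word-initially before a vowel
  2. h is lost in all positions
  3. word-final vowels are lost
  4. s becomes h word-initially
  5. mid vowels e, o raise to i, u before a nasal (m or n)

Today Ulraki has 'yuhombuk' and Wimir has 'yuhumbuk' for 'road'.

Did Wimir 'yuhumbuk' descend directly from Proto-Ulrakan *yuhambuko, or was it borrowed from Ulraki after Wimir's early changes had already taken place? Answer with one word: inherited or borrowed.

borrowed

If inherited, *yuhambuko would pass through all of Wimir's changes:
Wimir: start from *yuhambuko.
  rule 1: no change — yuhambuko
  rule 2 (h-loss): yuhambuko → yuambuko
  rule 3 (apocope): yuambuko → yuambuk
  rule 4: no change — yuambuk
  rule 5: no change — yuambuk
  ⇒ Wimir yuambuk
If borrowed from Ulraki 'yuhombuk' after the early changes, it would undergo only the recent ones:
  rule 4 (debuccalisation): no change (yuhombuk)
  rule 5 (pre-nasal raising): yuhombuk → yuhumbuk
  ⇒ as a loan: yuhumbuk
Wimir 'yuhumbuk' matches the loan outcome 'yuhumbuk', not the inherited 'yuambuk' — it skipped the early Wimir changes, so it was borrowed from Ulraki.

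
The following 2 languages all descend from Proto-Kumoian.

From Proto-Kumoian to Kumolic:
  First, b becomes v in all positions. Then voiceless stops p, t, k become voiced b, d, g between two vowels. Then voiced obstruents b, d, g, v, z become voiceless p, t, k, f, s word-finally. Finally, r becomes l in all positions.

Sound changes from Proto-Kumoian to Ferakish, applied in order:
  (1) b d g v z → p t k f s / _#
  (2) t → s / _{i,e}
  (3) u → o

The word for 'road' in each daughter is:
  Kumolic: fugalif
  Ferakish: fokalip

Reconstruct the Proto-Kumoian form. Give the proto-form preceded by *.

*fukalib

Position 2: Kumolic has u, Ferakish has o. Kumolic preserves u here (none of its changes turn any other segment into u), so the proto-segment is *u.
Position 3: Kumolic has g, Ferakish has k. Taking the neighbouring segments as reconstructed: Kumolic g could go back to *k or *g; Ferakish k can only go back to *k — the one source consistent with every daughter is *k.
Position 7: Kumolic has f, Ferakish has p. Taking the neighbouring segments as reconstructed: Kumolic f could go back to *b or *f or *v; Ferakish p could go back to *p or *b — the one source consistent with every daughter is *b.
This points to *fukalib. Verify forward in each daughter:
Kumolic: *fukalib > fukaliv > fugaliv > fugalif  (by unconditioned shift, intervocalic voicing, final devoicing)
Ferakish: start from *fukalib.
  rule 1 (final devoicing): fukalib → fukalip
  rule 2: no change — fukalip
  rule 3 (vowel merger): fukalip → fokalip
  ⇒ Ferakish fokalip
No other proto-form is consistent with every reflex, so the reconstruction is *fukalib.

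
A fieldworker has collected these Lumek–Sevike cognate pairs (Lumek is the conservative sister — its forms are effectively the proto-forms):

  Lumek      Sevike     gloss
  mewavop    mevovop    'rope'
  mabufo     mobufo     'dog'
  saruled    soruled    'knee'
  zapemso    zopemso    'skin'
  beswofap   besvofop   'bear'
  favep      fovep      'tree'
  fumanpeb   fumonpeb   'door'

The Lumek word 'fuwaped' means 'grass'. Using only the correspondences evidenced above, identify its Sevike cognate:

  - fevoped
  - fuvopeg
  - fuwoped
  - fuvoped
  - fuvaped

mewavop ~ mevovop — Lumek w corresponds to Sevike v between vowels (before a back vowel).
zapemso ~ zopemso, beswofap ~ besvofop — Lumek a corresponds to Sevike o after a consonant, before a labial obstruent.
Applying these to Lumek 'fuwaped':
  fuwaped → fuvaped   (w→v between vowels (before a back vowel))
  fuvaped → fuvoped   (a→o after a consonant, before a labial obstruent)
So the Sevike cognate is 'fuvoped'.

fuvoped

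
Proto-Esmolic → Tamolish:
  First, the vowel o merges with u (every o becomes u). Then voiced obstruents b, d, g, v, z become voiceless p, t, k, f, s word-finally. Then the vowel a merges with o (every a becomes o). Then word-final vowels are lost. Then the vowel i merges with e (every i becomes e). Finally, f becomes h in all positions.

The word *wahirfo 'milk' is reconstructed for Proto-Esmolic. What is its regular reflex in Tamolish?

Tamolish: *wahirfo
  wahirfo → wahirfu   [vowel merger]
  wahirfu (rule 2 does not apply)
  wahirfu → wohirfu   [vowel merger]
  wohirfu → wohirf   [apocope]
  wohirf → woherf   [vowel merger]
  woherf → woherh   [unconditioned shift]
  giving Tamolish woherh.

woherh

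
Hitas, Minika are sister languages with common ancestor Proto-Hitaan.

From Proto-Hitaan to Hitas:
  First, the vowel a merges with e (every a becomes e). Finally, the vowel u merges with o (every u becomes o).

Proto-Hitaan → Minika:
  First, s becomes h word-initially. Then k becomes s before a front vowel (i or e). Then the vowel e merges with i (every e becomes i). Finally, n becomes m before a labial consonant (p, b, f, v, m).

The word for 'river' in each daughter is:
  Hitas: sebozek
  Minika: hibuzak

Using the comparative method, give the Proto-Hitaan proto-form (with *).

*sebuzak

Position 2: Hitas has e, Minika has i. Taking the neighbouring segments as reconstructed: Hitas e could go back to *a or *e; Minika i could go back to *e or *i — the one source consistent with every daughter is *e.
Position 6: Hitas has e, Minika has a. Minika preserves a here (none of its changes turn any other segment into a), so the proto-segment is *a.
Continuing position by position gives *sebuzak; check it forward:
Hitas: start from *sebuzak.
  rule 1 (vowel merger): sebuzak → sebuzek
  rule 2 (vowel merger): sebuzek → sebozek
  ⇒ Hitas sebozek
Minika: start from *sebuzak.
  rule 1 (debuccalisation): sebuzak → hebuzak
  rule 2: no change — hebuzak
  rule 3 (vowel merger): hebuzak → hibuzak
  rule 4: no change — hibuzak
  ⇒ Minika hibuzak
Only *sebuzak yields all of Hitas sebozek, Minika hibuzak.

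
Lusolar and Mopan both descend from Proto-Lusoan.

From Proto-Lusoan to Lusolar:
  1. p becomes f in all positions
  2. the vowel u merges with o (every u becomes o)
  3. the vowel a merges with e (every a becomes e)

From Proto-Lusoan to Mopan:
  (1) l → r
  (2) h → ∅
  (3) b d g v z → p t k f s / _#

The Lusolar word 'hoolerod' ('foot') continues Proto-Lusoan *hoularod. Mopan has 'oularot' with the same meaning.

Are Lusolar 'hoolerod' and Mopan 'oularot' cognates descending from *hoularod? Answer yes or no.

Derive the expected Mopan reflex of *hoularod:
Mopan: start from *hoularod.
  rule 1 (unconditioned shift): hoularod → hourarod
  rule 2 (h-loss): hourarod → ourarod
  rule 3 (final devoicing): ourarod → ourarot
  ⇒ Mopan ourarot
The regular Mopan reflex would be 'ourarot', but the attested form is 'oularot'. The correspondence is irregular, so they are not cognates (the Mopan form has a different source).

no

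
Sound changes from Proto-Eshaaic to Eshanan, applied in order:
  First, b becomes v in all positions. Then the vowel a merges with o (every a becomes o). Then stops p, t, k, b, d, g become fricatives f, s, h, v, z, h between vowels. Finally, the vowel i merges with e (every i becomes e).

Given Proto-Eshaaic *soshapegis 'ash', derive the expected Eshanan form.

soshofehes

Eshanan: *soshapegis
  soshapegis (rule 1 does not apply)
  soshapegis → soshopegis   [vowel merger]
  soshopegis → soshofehis   [intervocalic lenition]
  soshofehis → soshofehes   [vowel merger]
  giving Eshanan soshofehes.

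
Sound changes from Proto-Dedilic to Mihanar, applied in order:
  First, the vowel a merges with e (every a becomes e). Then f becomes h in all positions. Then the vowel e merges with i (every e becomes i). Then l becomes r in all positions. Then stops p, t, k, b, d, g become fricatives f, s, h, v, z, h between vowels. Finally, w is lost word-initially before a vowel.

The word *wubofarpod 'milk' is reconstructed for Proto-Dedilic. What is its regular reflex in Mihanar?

uvohirpod

Mihanar: *wubofarpod > wuboferpod > wuboherpod > wubohirpod > wuvohirpod > uvohirpod  (by vowel merger, unconditioned shift, vowel merger, intervocalic lenition, glide loss)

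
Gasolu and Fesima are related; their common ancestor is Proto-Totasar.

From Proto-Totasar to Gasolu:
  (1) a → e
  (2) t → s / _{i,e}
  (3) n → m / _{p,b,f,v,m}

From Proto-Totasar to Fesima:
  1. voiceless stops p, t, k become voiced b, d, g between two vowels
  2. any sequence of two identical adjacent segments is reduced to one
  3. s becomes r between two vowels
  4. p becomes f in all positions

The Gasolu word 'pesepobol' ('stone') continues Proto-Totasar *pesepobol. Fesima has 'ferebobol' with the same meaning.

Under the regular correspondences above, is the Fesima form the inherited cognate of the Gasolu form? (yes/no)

Derive the expected Fesima reflex of *pesepobol:
Fesima: *pesepobol
  pesepobol → pesebobol   [intervocalic voicing]
  pesebobol (rule 2 does not apply)
  pesebobol → perebobol   [rhotacism]
  perebobol → ferebobol   [unconditioned shift]
  giving Fesima ferebobol.
Fesima 'ferebobol' matches the regular reflex exactly, so the pair is cognate.

yes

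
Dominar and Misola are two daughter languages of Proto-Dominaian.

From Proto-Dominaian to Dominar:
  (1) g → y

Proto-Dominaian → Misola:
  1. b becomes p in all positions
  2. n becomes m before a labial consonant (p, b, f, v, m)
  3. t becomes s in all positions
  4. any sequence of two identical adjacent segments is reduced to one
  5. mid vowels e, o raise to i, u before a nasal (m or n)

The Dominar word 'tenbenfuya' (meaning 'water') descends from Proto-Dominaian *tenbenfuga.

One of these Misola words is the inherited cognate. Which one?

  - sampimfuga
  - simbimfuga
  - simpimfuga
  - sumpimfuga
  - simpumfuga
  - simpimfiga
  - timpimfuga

Misola: *tenbenfuga > tenpenfuga > tempemfuga > sempemfuga > simpimfuga  (by unconditioned shift, nasal place assimilation, unconditioned shift, pre-nasal raising)
The other candidates each miss or misapply at least one Misola change.

simpimfuga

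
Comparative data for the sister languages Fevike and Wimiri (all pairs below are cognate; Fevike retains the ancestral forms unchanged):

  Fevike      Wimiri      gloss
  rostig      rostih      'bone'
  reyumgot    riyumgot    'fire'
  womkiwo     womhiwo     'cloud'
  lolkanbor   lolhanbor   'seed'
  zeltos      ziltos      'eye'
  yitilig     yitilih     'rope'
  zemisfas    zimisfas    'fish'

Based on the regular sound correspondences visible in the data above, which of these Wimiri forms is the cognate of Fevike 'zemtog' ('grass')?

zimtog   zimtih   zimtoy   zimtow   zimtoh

zemisfas ~ zimisfas — Fevike e corresponds to Wimiri i after a consonant, before a nasal.
rostig ~ rostih, yitilig ~ yitilih — Fevike g corresponds to Wimiri h word-finally.
Applying these to Fevike 'zemtog':
  zemtog → zimtog   (e→i after a consonant, before a nasal)
  zimtog → zimtoh   (g→h word-finally)
So the Wimiri cognate is 'zimtoh'.

zimtoh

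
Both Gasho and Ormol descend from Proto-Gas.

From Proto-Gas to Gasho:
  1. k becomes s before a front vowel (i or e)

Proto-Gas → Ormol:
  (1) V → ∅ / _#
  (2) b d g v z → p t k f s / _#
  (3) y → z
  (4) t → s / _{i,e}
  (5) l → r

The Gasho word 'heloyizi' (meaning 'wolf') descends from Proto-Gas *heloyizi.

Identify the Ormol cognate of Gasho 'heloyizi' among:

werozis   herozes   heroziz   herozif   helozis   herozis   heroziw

Ormol: *heloyizi
  heloyizi → heloyiz   [apocope]
  heloyiz → heloyis   [final devoicing]
  heloyis → helozis   [unconditioned shift]
  helozis (rule 4 does not apply)
  helozis → herozis   [unconditioned shift]
  giving Ormol herozis.

herozis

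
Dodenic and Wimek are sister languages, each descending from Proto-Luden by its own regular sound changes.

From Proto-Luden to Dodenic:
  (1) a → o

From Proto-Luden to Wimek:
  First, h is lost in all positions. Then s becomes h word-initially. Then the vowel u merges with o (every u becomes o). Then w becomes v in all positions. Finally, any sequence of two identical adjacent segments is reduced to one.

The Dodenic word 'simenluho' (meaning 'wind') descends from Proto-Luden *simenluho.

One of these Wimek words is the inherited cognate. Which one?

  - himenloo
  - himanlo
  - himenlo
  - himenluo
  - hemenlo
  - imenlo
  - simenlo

himenlo

Wimek: start from *simenluho.
  rule 1 (h-loss): simenluho → simenluo
  rule 2 (debuccalisation): simenluo → himenluo
  rule 3 (vowel merger): himenluo → himenloo
  rule 4: no change — himenloo
  rule 5 (degemination): himenloo → himenlo
  ⇒ Wimek himenlo
Among the options, 'himenlo' alone shows every Wimek change applied in order.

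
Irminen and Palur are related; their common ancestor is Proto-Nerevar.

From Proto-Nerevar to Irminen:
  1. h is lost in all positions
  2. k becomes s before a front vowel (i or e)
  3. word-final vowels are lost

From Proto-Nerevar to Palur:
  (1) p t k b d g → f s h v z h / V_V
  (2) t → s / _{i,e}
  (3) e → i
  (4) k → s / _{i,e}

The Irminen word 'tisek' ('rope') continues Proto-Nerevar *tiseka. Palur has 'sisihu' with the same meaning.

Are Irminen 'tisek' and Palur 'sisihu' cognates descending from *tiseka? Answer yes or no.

no

Derive the expected Palur reflex of *tiseka:
Palur: *tiseka
  tiseka → tiseha   [intervocalic lenition]
  tiseha → siseha   [palatalisation]
  siseha → sisiha   [vowel merger]
  sisiha (rule 4 does not apply)
  giving Palur sisiha.
The regular Palur reflex would be 'sisiha', but the attested form is 'sisihu'. The correspondence is irregular, so they are not cognates (the Palur form has a different source).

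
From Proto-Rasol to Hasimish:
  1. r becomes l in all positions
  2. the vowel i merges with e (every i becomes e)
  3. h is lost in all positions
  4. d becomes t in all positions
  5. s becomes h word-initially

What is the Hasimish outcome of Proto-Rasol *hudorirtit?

Hasimish: start from *hudorirtit.
  rule 1 (unconditioned shift): hudorirtit → hudoliltit
  rule 2 (vowel merger): hudoliltit → hudoleltet
  rule 3 (h-loss): hudoleltet → udoleltet
  rule 4 (unconditioned shift): udoleltet → utoleltet
  rule 5: no change — utoleltet
  ⇒ Hasimish utoleltet

utoleltet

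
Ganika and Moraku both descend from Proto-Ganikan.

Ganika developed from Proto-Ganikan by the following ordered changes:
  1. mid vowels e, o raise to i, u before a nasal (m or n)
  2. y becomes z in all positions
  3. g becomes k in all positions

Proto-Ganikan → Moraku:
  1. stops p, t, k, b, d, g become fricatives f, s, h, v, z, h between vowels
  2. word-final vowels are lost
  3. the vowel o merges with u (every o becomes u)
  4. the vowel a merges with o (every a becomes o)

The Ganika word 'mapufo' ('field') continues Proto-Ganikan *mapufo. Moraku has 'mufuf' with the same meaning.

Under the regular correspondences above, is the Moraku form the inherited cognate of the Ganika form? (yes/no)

no

Derive the expected Moraku reflex of *mapufo:
Moraku: start from *mapufo.
  rule 1 (intervocalic lenition): mapufo → mafufo
  rule 2 (apocope): mafufo → mafuf
  rule 3: no change — mafuf
  rule 4 (vowel merger): mafuf → mofuf
  ⇒ Moraku mofuf
The regular Moraku reflex would be 'mofuf', but the attested form is 'mufuf'. The correspondence is irregular, so they are not cognates (the Moraku form has a different source).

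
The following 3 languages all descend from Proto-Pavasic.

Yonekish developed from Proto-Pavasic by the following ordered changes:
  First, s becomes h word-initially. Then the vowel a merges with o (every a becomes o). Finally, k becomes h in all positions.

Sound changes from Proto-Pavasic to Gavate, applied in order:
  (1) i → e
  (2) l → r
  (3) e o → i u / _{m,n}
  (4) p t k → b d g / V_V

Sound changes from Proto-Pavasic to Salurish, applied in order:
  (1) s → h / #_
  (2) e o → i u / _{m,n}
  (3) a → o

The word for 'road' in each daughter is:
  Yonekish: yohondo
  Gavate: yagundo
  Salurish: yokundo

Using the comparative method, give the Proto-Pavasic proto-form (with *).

Position 2: Yonekish has o, Gavate has a, Salurish has o. Gavate preserves a here (none of its changes turn any other segment into a), so the proto-segment is *a.
Position 4: Yonekish has o, Gavate has u, Salurish has u. Taking the neighbouring segments as reconstructed: Yonekish o could go back to *a or *o; Gavate u could go back to *o or *u; Salurish u could go back to *o or *u — the one source consistent with every daughter is *o.
Position 3: Yonekish has h, Gavate has g, Salurish has k. Salurish preserves k here (none of its changes turn any other segment into k), so the proto-segment is *k.
This points to *yakondo. Verify forward in each daughter:
Yonekish: start from *yakondo.
  rule 1: no change — yakondo
  rule 2 (vowel merger): yakondo → yokondo
  rule 3 (unconditioned shift): yokondo → yohondo
  ⇒ Yonekish yohondo
Gavate: *yakondo > yakundo > yagundo  (by pre-nasal raising, intervocalic voicing)
Salurish: *yakondo > yakundo > yokundo  (by pre-nasal raising, vowel merger)
No other proto-form is consistent with every reflex, so the reconstruction is *yakondo.

*yakondo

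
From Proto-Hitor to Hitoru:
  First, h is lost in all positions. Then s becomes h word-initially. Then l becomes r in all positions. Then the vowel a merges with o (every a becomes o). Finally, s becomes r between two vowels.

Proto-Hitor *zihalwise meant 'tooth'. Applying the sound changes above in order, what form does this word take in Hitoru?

Hitoru: *zihalwise > zialwise > ziarwise > ziorwise > ziorwire  (by h-loss, unconditioned shift, vowel merger, rhotacism)

ziorwire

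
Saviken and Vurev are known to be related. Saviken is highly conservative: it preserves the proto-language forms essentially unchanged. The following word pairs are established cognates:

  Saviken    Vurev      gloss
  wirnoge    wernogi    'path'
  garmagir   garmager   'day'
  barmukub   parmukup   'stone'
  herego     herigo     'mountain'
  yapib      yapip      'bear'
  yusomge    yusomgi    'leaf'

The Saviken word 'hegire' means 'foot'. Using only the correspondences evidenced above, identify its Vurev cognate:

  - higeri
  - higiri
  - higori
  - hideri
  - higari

herego ~ herigo — Saviken e corresponds to Vurev i after a consonant, before a consonant other than r, m, n, p, b, f, v.
wirnoge ~ wernogi, garmagir ~ garmager — Saviken i corresponds to Vurev e after a consonant, before r.
wirnoge ~ wernogi, yusomge ~ yusomgi — Saviken e corresponds to Vurev i word-finally.
Applying these to Saviken 'hegire':
  hegire → higire   (e→i after a consonant, before a consonant other than r, m, n, p, b, f, v)
  higire → higere   (i→e after a consonant, before r)
  higere → higeri   (e→i word-finally)
So the Vurev cognate is 'higeri'.

higeri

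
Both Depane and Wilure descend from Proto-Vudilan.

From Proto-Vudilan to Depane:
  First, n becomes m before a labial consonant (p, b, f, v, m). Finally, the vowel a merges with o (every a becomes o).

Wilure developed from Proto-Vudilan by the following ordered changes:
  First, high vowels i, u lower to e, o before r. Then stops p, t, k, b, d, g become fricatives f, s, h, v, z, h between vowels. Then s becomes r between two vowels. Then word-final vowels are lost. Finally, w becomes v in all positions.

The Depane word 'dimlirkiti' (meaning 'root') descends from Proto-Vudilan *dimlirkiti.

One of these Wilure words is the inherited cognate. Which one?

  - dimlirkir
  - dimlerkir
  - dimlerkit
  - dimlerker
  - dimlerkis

dimlerkir

Wilure: start from *dimlirkiti.
  rule 1 (pre-rhotic lowering): dimlirkiti → dimlerkiti
  rule 2 (intervocalic lenition): dimlerkiti → dimlerkisi
  rule 3 (rhotacism): dimlerkisi → dimlerkiri
  rule 4 (apocope): dimlerkiri → dimlerkir
  rule 5: no change — dimlerkir
  ⇒ Wilure dimlerkir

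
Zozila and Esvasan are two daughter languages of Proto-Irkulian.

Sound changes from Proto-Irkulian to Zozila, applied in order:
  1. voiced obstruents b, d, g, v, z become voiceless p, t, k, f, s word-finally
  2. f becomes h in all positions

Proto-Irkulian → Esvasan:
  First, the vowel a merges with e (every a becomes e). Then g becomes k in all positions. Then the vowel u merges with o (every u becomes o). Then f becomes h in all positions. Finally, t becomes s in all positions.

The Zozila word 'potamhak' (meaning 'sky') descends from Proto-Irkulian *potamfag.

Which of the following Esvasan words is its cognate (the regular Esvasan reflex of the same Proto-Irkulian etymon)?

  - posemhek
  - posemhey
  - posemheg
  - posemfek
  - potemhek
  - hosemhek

Esvasan: start from *potamfag.
  rule 1 (vowel merger): potamfag → potemfeg
  rule 2 (unconditioned shift): potemfeg → potemfek
  rule 3: no change — potemfek
  rule 4 (unconditioned shift): potemfek → potemhek
  rule 5 (unconditioned shift): potemhek → posemhek
  ⇒ Esvasan posemhek

posemhek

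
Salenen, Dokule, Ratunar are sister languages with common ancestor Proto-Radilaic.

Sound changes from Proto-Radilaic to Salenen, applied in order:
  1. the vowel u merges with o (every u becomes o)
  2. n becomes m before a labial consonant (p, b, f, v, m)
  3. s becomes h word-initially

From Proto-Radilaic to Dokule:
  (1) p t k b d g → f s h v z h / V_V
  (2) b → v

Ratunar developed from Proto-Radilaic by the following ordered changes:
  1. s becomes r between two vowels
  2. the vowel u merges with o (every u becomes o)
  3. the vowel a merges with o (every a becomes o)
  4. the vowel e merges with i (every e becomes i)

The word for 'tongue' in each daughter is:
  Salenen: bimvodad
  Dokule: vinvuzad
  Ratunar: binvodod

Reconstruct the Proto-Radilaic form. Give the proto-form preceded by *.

*binvudad

Position 3: Salenen has m, Dokule has n, Ratunar has n. Dokule preserves n here (none of its changes turn any other segment into n), so the proto-segment is *n.
Position 5: Salenen has o, Dokule has u, Ratunar has o. Dokule preserves u here (none of its changes turn any other segment into u), so the proto-segment is *u.
Continuing position by position gives *binvudad; check it forward:
Salenen: start from *binvudad.
  rule 1 (vowel merger): binvudad → binvodad
  rule 2 (nasal place assimilation): binvodad → bimvodad
  rule 3: no change — bimvodad
  ⇒ Salenen bimvodad
Dokule: *binvudad
  binvudad → binvuzad   [intervocalic lenition]
  binvuzad → vinvuzad   [unconditioned shift]
  giving Dokule vinvuzad.
Ratunar: *binvudad > binvodad > binvodod  (by vowel merger, vowel merger)
No other proto-form is consistent with every reflex, so the reconstruction is *binvudad.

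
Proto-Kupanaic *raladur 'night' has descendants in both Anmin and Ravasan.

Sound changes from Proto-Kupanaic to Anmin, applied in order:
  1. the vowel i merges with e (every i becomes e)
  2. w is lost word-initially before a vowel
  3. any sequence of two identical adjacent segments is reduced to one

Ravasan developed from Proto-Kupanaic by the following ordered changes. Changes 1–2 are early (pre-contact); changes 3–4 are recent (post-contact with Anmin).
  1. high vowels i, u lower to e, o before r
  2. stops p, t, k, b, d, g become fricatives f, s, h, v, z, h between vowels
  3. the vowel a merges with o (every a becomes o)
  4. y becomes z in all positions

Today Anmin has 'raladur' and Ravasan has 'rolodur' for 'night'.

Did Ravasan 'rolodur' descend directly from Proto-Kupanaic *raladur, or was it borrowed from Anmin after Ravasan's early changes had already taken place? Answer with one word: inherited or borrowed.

borrowed

If inherited, *raladur would pass through all of Ravasan's changes:
Ravasan: *raladur
  raladur → ralador   [pre-rhotic lowering]
  ralador → ralazor   [intervocalic lenition]
  ralazor → rolozor   [vowel merger]
  rolozor (rule 4 does not apply)
  giving Ravasan rolozor.
If borrowed from Anmin 'raladur' after the early changes, it would undergo only the recent ones:
  rule 3 (vowel merger): raladur → rolodur
  rule 4 (unconditioned shift): no change (rolodur)
  ⇒ as a loan: rolodur
Ravasan 'rolodur' matches the loan outcome 'rolodur', not the inherited 'rolozor' — it skipped the early Ravasan changes, so it was borrowed from Anmin.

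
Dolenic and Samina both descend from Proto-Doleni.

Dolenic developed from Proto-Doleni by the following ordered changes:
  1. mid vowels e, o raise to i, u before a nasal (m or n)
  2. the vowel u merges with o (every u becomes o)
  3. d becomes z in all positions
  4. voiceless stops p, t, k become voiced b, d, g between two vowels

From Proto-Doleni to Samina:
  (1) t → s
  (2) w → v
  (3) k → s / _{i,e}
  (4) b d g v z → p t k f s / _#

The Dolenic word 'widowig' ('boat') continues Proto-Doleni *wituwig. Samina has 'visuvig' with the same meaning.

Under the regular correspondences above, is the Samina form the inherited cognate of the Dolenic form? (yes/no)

no

Derive the expected Samina reflex of *wituwig:
Samina: start from *wituwig.
  rule 1 (unconditioned shift): wituwig → wisuwig
  rule 2 (unconditioned shift): wisuwig → visuvig
  rule 3: no change — visuvig
  rule 4 (final devoicing): visuvig → visuvik
  ⇒ Samina visuvik
The regular Samina reflex would be 'visuvik', but the attested form is 'visuvig'. The correspondence is irregular, so they are not cognates (the Samina form has a different source).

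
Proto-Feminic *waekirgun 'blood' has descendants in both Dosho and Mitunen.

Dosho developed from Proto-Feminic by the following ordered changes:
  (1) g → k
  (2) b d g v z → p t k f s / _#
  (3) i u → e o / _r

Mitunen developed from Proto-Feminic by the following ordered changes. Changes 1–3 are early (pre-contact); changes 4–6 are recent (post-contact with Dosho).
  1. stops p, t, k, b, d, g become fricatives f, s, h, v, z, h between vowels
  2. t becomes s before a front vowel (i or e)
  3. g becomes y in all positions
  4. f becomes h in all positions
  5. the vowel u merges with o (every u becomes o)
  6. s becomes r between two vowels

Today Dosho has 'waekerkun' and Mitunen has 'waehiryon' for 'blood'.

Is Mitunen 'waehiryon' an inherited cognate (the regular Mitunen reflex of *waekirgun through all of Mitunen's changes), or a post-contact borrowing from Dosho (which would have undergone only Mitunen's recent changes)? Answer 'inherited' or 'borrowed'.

If inherited, *waekirgun would pass through all of Mitunen's changes:
Mitunen: start from *waekirgun.
  rule 1 (intervocalic lenition): waekirgun → waehirgun
  rule 2: no change — waehirgun
  rule 3 (unconditioned shift): waehirgun → waehiryun
  rule 4: no change — waehiryun
  rule 5 (vowel merger): waehiryun → waehiryon
  rule 6: no change — waehiryon
  ⇒ Mitunen waehiryon
If borrowed from Dosho 'waekerkun' after the early changes, it would undergo only the recent ones:
  rule 4 (unconditioned shift): no change (waekerkun)
  rule 5 (vowel merger): waekerkun → waekerkon
  rule 6 (rhotacism): no change (waekerkon)
  ⇒ as a loan: waekerkon
Mitunen 'waehiryon' matches the inherited outcome exactly, so it is an inherited cognate, not a loan.

inherited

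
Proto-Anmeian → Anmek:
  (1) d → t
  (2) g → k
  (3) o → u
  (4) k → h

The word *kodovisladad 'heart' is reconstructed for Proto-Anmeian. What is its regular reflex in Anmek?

Anmek: start from *kodovisladad.
  rule 1 (unconditioned shift): kodovisladad → kotovislatat
  rule 2: no change — kotovislatat
  rule 3 (vowel merger): kotovislatat → kutuvislatat
  rule 4 (unconditioned shift): kutuvislatat → hutuvislatat
  ⇒ Anmek hutuvislatat

hutuvislatat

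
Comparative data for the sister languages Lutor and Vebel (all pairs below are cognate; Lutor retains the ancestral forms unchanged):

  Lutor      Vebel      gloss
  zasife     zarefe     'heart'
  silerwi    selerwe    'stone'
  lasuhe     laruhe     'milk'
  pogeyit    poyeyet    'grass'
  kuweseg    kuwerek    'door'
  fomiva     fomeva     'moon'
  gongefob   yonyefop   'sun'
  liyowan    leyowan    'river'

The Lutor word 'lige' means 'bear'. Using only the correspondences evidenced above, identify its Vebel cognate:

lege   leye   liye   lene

leye

silerwi ~ selerwe, pogeyit ~ poyeyet — Lutor i corresponds to Vebel e after a consonant, before a consonant other than r, m, n, p, b, f, v.
pogeyit ~ poyeyet — Lutor g corresponds to Vebel y between vowels (before a front vowel).
Applying these to Lutor 'lige':
  lige → lege   (i→e after a consonant, before a consonant other than r, m, n, p, b, f, v)
  lege → leye   (g→y between vowels (before a front vowel))
So the Vebel cognate is 'leye'.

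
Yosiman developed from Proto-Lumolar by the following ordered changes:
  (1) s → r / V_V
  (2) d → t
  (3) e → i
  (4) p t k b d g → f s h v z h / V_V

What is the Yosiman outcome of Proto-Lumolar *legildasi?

Yosiman: *legildasi > legildari > legiltari > ligiltari > lihiltari  (by rhotacism, unconditioned shift, vowel merger, intervocalic lenition)

lihiltari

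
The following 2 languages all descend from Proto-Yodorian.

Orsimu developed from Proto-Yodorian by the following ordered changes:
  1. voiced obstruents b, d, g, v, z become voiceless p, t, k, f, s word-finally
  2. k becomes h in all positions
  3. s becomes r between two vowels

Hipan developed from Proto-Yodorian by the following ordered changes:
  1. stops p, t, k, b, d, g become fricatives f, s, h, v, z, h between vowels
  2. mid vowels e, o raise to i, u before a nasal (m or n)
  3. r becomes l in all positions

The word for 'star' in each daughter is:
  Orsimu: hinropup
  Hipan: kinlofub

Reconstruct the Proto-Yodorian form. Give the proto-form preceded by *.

Position 6: Orsimu has p, Hipan has f. Taking the neighbouring segments as reconstructed: Orsimu p can only go back to *p; Hipan f could go back to *p or *f — the one source consistent with every daughter is *p.
Position 8: Orsimu has p, Hipan has b. Hipan preserves b here (none of its changes turn any other segment into b), so the proto-segment is *b.
Position 4: Orsimu has r, Hipan has l. Taking the neighbouring segments as reconstructed: Orsimu r can only go back to *r; Hipan l could go back to *l or *r — the one source consistent with every daughter is *r.
Verify the candidate proto-form against each daughter:
Orsimu: *kinropub > kinropup > hinropup  (by final devoicing, unconditioned shift)
Hipan: *kinropub > kinrofub > kinlofub  (by intervocalic lenition, unconditioned shift)
*kinropub is the unique common source.

*kinropub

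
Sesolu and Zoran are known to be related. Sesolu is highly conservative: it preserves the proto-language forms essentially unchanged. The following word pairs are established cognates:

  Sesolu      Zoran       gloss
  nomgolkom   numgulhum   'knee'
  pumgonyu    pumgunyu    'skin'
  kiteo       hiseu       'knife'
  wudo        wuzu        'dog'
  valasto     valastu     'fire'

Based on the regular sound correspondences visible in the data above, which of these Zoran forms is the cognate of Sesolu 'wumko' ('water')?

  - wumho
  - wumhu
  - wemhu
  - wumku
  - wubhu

wumhu

nomgolkom ~ numgulhum — Sesolu k corresponds to Zoran h after a consonant, before a back vowel.
wudo ~ wuzu, valasto ~ valastu — Sesolu o corresponds to Zoran u word-finally.
Applying these to Sesolu 'wumko':
  wumko → wumho   (k→h after a consonant, before a back vowel)
  wumho → wumhu   (o→u word-finally)
So the Zoran cognate is 'wumhu'.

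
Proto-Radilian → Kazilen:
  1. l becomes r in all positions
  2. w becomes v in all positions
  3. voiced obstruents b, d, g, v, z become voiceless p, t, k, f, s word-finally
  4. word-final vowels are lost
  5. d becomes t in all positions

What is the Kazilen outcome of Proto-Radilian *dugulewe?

tugurev

Kazilen: *dugulewe
  dugulewe → dugurewe   [unconditioned shift]
  dugurewe → dugureve   [unconditioned shift]
  dugureve (rule 3 does not apply)
  dugureve → dugurev   [apocope]
  dugurev → tugurev   [unconditioned shift]
  giving Kazilen tugurev.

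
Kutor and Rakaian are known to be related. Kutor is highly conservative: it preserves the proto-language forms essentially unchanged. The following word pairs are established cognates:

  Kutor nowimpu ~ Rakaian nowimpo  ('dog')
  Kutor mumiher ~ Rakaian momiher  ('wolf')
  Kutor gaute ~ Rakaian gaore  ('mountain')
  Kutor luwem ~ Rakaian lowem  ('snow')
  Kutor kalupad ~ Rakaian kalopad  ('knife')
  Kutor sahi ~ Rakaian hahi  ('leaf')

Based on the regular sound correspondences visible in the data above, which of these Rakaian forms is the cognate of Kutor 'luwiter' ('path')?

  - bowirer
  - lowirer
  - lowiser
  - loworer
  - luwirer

luwem ~ lowem — Kutor u corresponds to Rakaian o after a consonant, before a consonant other than r, m, n, p, b, f, v.
gaute ~ gaore — Kutor t corresponds to Rakaian r between vowels (before a front vowel).
Applying these to Kutor 'luwiter':
  luwiter → lowiter   (u→o after a consonant, before a consonant other than r, m, n, p, b, f, v)
  lowiter → lowirer   (t→r between vowels (before a front vowel))
So the Rakaian cognate is 'lowirer'.

lowirer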